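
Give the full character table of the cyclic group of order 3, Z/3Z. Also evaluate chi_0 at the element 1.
Character table of Z/3Z (irreps indexed chi_0,...,chi_2 with chi_k(m) = zeta_3^(k*m), zeta_3 = exp(2*pi*i/3)):
  irrep \ class  {0} (size 1)  {1} (size 1)    {2} (size 1)  
  chi_0          1             1               1             
  chi_1          1             exp(2*I*pi/3)   exp(-2*I*pi/3)
  chi_2          1             exp(-2*I*pi/3)  exp(2*I*pi/3) 

Spot check: chi_0(1) = zeta_3^(0*1) = zeta_3^0 = 1.

Working: Z/3Z is abelian, so all 3 irreducible complex representations are 1-dimensional. They are given by chi_k(m) = zeta_3^(k*m) for k = 0,...,2. Row orthogonality: sum_m chi_k(m) conj(chi_l(m)) = 3 * [k = l].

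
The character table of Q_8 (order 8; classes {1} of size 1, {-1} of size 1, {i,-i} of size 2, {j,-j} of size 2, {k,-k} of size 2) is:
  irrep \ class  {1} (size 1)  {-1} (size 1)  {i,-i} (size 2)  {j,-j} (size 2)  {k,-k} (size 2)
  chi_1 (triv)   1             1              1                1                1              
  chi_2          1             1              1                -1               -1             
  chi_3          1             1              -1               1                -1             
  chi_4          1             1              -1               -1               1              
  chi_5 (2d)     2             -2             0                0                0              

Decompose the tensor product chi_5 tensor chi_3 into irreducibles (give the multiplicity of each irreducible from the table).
chi_5 tensor chi_3 = chi_5 (all other irreducibles have multiplicity 0).

Reasoning: The character of a tensor product is the pointwise product (chi_5 * chi_3)(C) = chi_5(C) * chi_3(C):
  {1}: (2)*(1), {-1}: (-2)*(1), {i,-i}: (0)*(-1), {j,-j}: (0)*(1), {k,-k}: (0)*(-1)
so (chi_5 * chi_3) takes values
  {1} -> 2, {-1} -> -2, {i,-i} -> 0, {j,-j} -> 0, {k,-k} -> 0.
Now take the inner product of this character with each irreducible chi from the table, <chi_5*chi_3, chi> = (1/8) sum_C |C| (chi_5*chi_3)(C) conj(chi(C)):
  <chi_5*chi_3, chi_1> = (1/8)[1*(2)*conj(1) + 1*(-2)*conj(1) + 2*(0)*conj(1) + 2*(0)*conj(1) + 2*(0)*conj(1)]
      = (1/8)[(2) + (-2) + (0) + (0) + (0)] = 0/8 = 0
  <chi_5*chi_3, chi_2> = (1/8)[1*(2)*conj(1) + 1*(-2)*conj(1) + 2*(0)*conj(1) + 2*(0)*conj(-1) + 2*(0)*conj(-1)]
      = (1/8)[(2) + (-2) + (0) + (0) + (0)] = 0/8 = 0
  <chi_5*chi_3, chi_3> = (1/8)[1*(2)*conj(1) + 1*(-2)*conj(1) + 2*(0)*conj(-1) + 2*(0)*conj(1) + 2*(0)*conj(-1)]
      = (1/8)[(2) + (-2) + (0) + (0) + (0)] = 0/8 = 0
  <chi_5*chi_3, chi_4> = (1/8)[1*(2)*conj(1) + 1*(-2)*conj(1) + 2*(0)*conj(-1) + 2*(0)*conj(-1) + 2*(0)*conj(1)]
      = (1/8)[(2) + (-2) + (0) + (0) + (0)] = 0/8 = 0
  <chi_5*chi_3, chi_5> = (1/8)[1*(2)*conj(2) + 1*(-2)*conj(-2) + 2*(0)*conj(0) + 2*(0)*conj(0) + 2*(0)*conj(0)]
      = (1/8)[(4) + (4) + (0) + (0) + (0)] = 8/8 = 1
Hence the multiplicities are chi_5: 1. Dimension check: dim(chi_5)*dim(chi_3) = 2*1 = 2 and sum (mult * dim) = 1*2 = 2.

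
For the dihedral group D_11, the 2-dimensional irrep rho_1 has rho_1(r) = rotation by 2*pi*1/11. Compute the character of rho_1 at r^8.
chi_{rho_1}(r^8) = 2*cos(2*pi*1*8/11) = -2*cos(5*pi/11)

Details: rho_1(r^8) is rotation by angle 2*pi*1*8/11, whose trace is 2*cos(2*pi*1*8/11) = -2*cos(5*pi/11).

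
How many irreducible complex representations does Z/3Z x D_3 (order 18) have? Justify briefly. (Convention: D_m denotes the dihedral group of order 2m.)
9

Working: The number of irreducible complex representations of a finite group equals its number of conjugacy classes. For a direct product, #classes(G x H) = #classes(G) * #classes(H). Z/3Z has 3 classes (abelian), D_3 has 3 classes, so 3 * 3 = 9, so Z/3Z x D_3 (order 18) has exactly 9 irreducible complex representations.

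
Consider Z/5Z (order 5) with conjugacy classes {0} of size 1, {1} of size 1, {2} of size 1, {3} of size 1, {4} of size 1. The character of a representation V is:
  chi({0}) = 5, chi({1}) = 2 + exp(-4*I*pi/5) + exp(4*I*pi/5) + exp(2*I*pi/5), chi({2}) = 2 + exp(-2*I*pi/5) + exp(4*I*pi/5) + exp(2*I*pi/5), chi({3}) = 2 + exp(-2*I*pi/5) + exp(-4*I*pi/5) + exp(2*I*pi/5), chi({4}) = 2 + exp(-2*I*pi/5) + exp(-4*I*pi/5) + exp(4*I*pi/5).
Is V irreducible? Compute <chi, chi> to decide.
Not irreducible (reducible): <chi, chi> = 7 > 1.

Justification: <chi, chi> = (1/|G|) sum_C |C| * |chi(C)|^2 = (1/5)[1*|5|^2 + 1*|2 + exp(-4*I*pi/5) + exp(4*I*pi/5) + exp(2*I*pi/5)|^2 + 1*|2 + exp(-2*I*pi/5) + exp(4*I*pi/5) + exp(2*I*pi/5)|^2 + 1*|2 + exp(-2*I*pi/5) + exp(-4*I*pi/5) + exp(2*I*pi/5)|^2 + 1*|2 + exp(-2*I*pi/5) + exp(-4*I*pi/5) + exp(4*I*pi/5)|^2]
  = (1/5)[(25) + (7 + 4*exp(-2*I*pi/5) + 5*exp(-4*I*pi/5) + 5*exp(4*I*pi/5) + 4*exp(2*I*pi/5)) + (7 + 5*exp(-2*I*pi/5) + 4*exp(-4*I*pi/5) + 4*exp(4*I*pi/5) + 5*exp(2*I*pi/5)) + (7 + 5*exp(-2*I*pi/5) + 4*exp(-4*I*pi/5) + 4*exp(4*I*pi/5) + 5*exp(2*I*pi/5)) + (7 + 4*exp(-2*I*pi/5) + 5*exp(-4*I*pi/5) + 5*exp(4*I*pi/5) + 4*exp(2*I*pi/5))] = 35/5 = 7.
(Exp terms are combined using exp(i*s)*conj(exp(i*t)) = exp(i*(s-t)), and sums of them are collapsed using the identity that for every m > 1 the m distinct m-th roots of unity sum to 0, e.g. 1 + exp(2*I*pi/3) + exp(-2*I*pi/3) = 0.)
A character is irreducible iff <chi, chi> = 1, so this representation is reducible.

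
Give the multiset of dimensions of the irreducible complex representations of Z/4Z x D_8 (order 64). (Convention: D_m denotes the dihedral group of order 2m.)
Dimensions: 1, 1, 1, 1, 1, 1, 1, 1, 1, 1, 1, 1, 1, 1, 1, 1, 2, 2, 2, 2, 2, 2, 2, 2, 2, 2, 2, 2

Explanation: There are 28 irreducibles (= number of conjugacy classes). Their dimensions d_i satisfy sum d_i^2 = |G| = 64: 1 + 1 + 1 + 1 + 1 + 1 + 1 + 1 + 1 + 1 + 1 + 1 + 1 + 1 + 1 + 1 + 4 + 4 + 4 + 4 + 4 + 4 + 4 + 4 + 4 + 4 + 4 + 4 = 64. (For the product with Z/4Z: each of the 4 1-dim characters of Z/4Z tensors with each irrep of D_8, giving 4 copies of each D_8-dimension.)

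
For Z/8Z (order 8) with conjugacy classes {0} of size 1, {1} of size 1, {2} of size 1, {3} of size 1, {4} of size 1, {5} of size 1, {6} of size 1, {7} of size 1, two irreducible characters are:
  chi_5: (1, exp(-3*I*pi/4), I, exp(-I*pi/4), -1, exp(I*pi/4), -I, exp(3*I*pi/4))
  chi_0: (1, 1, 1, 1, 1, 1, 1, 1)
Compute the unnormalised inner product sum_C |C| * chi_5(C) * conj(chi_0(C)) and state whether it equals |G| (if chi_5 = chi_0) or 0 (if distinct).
Sum = 0; so <chi_5, chi_0> = 0 (distinct irreducibles are orthogonal).

Proof sketch: Compute term by term over conjugacy classes (|C| * chi_5(C) * conj(chi_0(C))):
  1*(1)*conj(1) + 1*(exp(-3*I*pi/4))*conj(1) + 1*(I)*conj(1) + 1*(exp(-I*pi/4))*conj(1) + 1*(-1)*conj(1) + 1*(exp(I*pi/4))*conj(1) + 1*(-I)*conj(1) + 1*(exp(3*I*pi/4))*conj(1)
  = (1) + (exp(-3*I*pi/4)) + (I) + (exp(-I*pi/4)) + (-1) + (exp(I*pi/4)) + (-I) + (exp(3*I*pi/4))
  = 0.
(Exp terms are combined using exp(i*s)*conj(exp(i*t)) = exp(i*(s-t)), and sums of them are collapsed using the identity that for every m > 1 the m distinct m-th roots of unity sum to 0, e.g. 1 + exp(2*I*pi/3) + exp(-2*I*pi/3) = 0.)
Dividing by |G| = 8 gives 0/8 = 0, matching the row-orthogonality relation <chi_5, chi_0> = [chi_5 = chi_0].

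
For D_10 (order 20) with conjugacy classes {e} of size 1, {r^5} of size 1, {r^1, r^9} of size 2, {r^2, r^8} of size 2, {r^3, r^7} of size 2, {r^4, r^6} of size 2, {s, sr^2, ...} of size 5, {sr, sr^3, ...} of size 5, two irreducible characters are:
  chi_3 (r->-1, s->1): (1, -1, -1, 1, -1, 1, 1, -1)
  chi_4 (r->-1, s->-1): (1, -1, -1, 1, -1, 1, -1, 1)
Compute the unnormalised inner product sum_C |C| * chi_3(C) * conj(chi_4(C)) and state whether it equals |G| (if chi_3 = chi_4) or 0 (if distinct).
Sum = 0; so <chi_3, chi_4> = 0 (distinct irreducibles are orthogonal).

Reasoning: Compute term by term over conjugacy classes (|C| * chi_3(C) * conj(chi_4(C))):
  1*(1)*conj(1) + 1*(-1)*conj(-1) + 2*(-1)*conj(-1) + 2*(1)*conj(1) + 2*(-1)*conj(-1) + 2*(1)*conj(1) + 5*(1)*conj(-1) + 5*(-1)*conj(1)
  = (1) + (1) + (2) + (2) + (2) + (2) + (-5) + (-5)
  = 0.
Dividing by |G| = 20 gives 0/20 = 0, matching the row-orthogonality relation <chi_3, chi_4> = [chi_3 = chi_4].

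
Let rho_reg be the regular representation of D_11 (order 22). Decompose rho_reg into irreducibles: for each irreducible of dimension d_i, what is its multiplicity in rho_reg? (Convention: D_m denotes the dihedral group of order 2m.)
Each irreducible V_i of dimension d_i appears with multiplicity d_i, i.e. rho_reg = (direct sum over all irreducibles V_i) d_i V_i. The irreducible dimensions for D_11 are 1, 1, 2, 2, 2, 2, 2: 2 irreducibles of dimension 1, each with multiplicity 1; 5 irreducibles of dimension 2, each with multiplicity 2. Total dimension 2*1*1 + 5*2*2 = 22 = |G|.

Solution. General theorem: in the regular representation of a finite group G, each irreducible appears with multiplicity equal to its dimension. Check: dim(rho_reg) = sum d_i^2 = 1 + 1 + 4 + 4 + 4 + 4 + 4 = 22 = |G|.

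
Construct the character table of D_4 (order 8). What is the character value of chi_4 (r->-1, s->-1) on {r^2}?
Conjugacy classes: {e} of size 1, {r^2} of size 1, {r^1, r^3} of size 2, {s, sr^2, ...} of size 2, {sr, sr^3, ...} of size 2.
Character table:
  irrep \ class              {e} (size 1)  {r^2} (size 1)  {r^1, r^3} (size 2)  {s, sr^2, ...} (size 2)  {sr, sr^3, ...} (size 2)
  chi_1 (triv)               1             1               1                    1                        1                       
  chi_2 (sign: r->1, s->-1)  1             1               1                    -1                       -1                      
  chi_3 (r->-1, s->1)        1             1               -1                   1                        -1                      
  chi_4 (r->-1, s->-1)       1             1               -1                   -1                       1                       
  chi_5 (2d, j=1)            2             -2              0                    0                        0                       

Spot check: chi_4 (r->-1, s->-1) on {r^2} = 1.

Details: D_4 has order 2*4 = 8 with 5 conjugacy classes, hence 5 irreducibles. Sum of squared dims 1 + 1 + 1 + 1 + 4 = 8 = |G|. Linear characters come from the abelianisation; the 2-dimensional irreps have character r^k -> 2*cos(2*pi*j*k/4), reflections -> 0.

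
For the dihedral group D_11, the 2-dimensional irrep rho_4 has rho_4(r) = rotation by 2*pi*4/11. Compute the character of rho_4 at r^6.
chi_{rho_4}(r^6) = 2*cos(2*pi*4*6/11) = 2*cos(48*pi/11)

Reasoning: rho_4(r^6) is rotation by angle 2*pi*4*6/11, whose trace is 2*cos(2*pi*4*6/11) = 2*cos(48*pi/11).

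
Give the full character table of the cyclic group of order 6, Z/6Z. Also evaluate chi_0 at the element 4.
Character table of Z/6Z (irreps indexed chi_0,...,chi_5 with chi_k(m) = zeta_6^(k*m), zeta_6 = exp(2*pi*i/6)):
  irrep \ class  {0} (size 1)  {1} (size 1)    {2} (size 1)    {3} (size 1)  {4} (size 1)    {5} (size 1)  
  chi_0          1             1               1               1             1               1             
  chi_1          1             exp(I*pi/3)     exp(2*I*pi/3)   -1            exp(-2*I*pi/3)  exp(-I*pi/3)  
  chi_2          1             exp(2*I*pi/3)   exp(-2*I*pi/3)  1             exp(2*I*pi/3)   exp(-2*I*pi/3)
  chi_3          1             -1              1               -1            1               -1            
  chi_4          1             exp(-2*I*pi/3)  exp(2*I*pi/3)   1             exp(-2*I*pi/3)  exp(2*I*pi/3) 
  chi_5          1             exp(-I*pi/3)    exp(-2*I*pi/3)  -1            exp(2*I*pi/3)   exp(I*pi/3)   

Spot check: chi_0(4) = zeta_6^(0*4) = zeta_6^0 = 1.

Z/6Z is abelian, so all 6 irreducible complex representations are 1-dimensional. They are given by chi_k(m) = zeta_6^(k*m) for k = 0,...,5. Row orthogonality: sum_m chi_k(m) conj(chi_l(m)) = 6 * [k = l].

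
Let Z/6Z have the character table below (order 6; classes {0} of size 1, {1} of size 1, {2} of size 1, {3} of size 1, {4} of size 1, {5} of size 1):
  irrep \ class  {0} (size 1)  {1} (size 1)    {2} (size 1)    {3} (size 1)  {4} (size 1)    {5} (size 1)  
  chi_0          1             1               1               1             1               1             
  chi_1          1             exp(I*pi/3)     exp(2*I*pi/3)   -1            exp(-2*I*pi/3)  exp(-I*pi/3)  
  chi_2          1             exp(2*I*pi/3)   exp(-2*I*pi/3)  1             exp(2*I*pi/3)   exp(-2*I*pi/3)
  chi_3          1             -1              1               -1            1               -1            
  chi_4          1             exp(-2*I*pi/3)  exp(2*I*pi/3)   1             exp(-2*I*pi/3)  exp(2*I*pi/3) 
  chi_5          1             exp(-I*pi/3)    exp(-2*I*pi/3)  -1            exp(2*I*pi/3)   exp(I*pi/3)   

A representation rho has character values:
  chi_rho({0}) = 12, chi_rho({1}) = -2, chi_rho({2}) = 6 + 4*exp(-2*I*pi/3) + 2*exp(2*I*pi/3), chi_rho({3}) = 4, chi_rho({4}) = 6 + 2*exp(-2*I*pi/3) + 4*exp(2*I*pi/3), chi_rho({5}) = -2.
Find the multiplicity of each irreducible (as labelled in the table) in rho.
Multiplicities: chi_0: 3, chi_1: 0, chi_2: 3, chi_3: 3, chi_4: 2, chi_5: 1.

Derivation: Use <chi_rho, chi> = (1/|G|) sum_C |C| * chi_rho(C) * conj(chi(C)) with |G| = 6 for each irreducible chi in the table:
  <chi_rho, chi_0> = (1/6)[1*(12)*conj(1) + 1*(-2)*conj(1) + 1*(6 + 4*exp(-2*I*pi/3) + 2*exp(2*I*pi/3))*conj(1) + 1*(4)*conj(1) + 1*(6 + 2*exp(-2*I*pi/3) + 4*exp(2*I*pi/3))*conj(1) + 1*(-2)*conj(1)]
      = (1/6)[(12) + (-2) + (6 + 4*exp(-2*I*pi/3) + 2*exp(2*I*pi/3)) + (4) + (6 + 2*exp(-2*I*pi/3) + 4*exp(2*I*pi/3)) + (-2)] = 18/6 = 3
  <chi_rho, chi_1> = (1/6)[1*(12)*conj(1) + 1*(-2)*conj(exp(I*pi/3)) + 1*(6 + 4*exp(-2*I*pi/3) + 2*exp(2*I*pi/3))*conj(exp(2*I*pi/3)) + 1*(4)*conj(-1) + 1*(6 + 2*exp(-2*I*pi/3) + 4*exp(2*I*pi/3))*conj(exp(-2*I*pi/3)) + 1*(-2)*conj(exp(-I*pi/3))]
      = (1/6)[(12) + (-2 + exp(-2*I*pi/3) + 3*exp(I*pi/3)) + (2 + 6*exp(-2*I*pi/3) + 4*exp(2*I*pi/3)) + (-4) + (2 + 4*exp(-2*I*pi/3) + 6*exp(2*I*pi/3)) + (-2 + 3*exp(-I*pi/3) + exp(2*I*pi/3))] = 0/6 = 0
  <chi_rho, chi_2> = (1/6)[1*(12)*conj(1) + 1*(-2)*conj(exp(2*I*pi/3)) + 1*(6 + 4*exp(-2*I*pi/3) + 2*exp(2*I*pi/3))*conj(exp(-2*I*pi/3)) + 1*(4)*conj(1) + 1*(6 + 2*exp(-2*I*pi/3) + 4*exp(2*I*pi/3))*conj(exp(2*I*pi/3)) + 1*(-2)*conj(exp(-2*I*pi/3))]
      = (1/6)[(12) + (2 + 2*exp(2*I*pi/3)) + (4 + 2*exp(-2*I*pi/3) + 6*exp(2*I*pi/3)) + (4) + (4 + 6*exp(-2*I*pi/3) + 2*exp(2*I*pi/3)) + (2 + 2*exp(-2*I*pi/3))] = 18/6 = 3
  <chi_rho, chi_3> = (1/6)[1*(12)*conj(1) + 1*(-2)*conj(-1) + 1*(6 + 4*exp(-2*I*pi/3) + 2*exp(2*I*pi/3))*conj(1) + 1*(4)*conj(-1) + 1*(6 + 2*exp(-2*I*pi/3) + 4*exp(2*I*pi/3))*conj(1) + 1*(-2)*conj(-1)]
      = (1/6)[(12) + (2) + (6 + 4*exp(-2*I*pi/3) + 2*exp(2*I*pi/3)) + (-4) + (6 + 2*exp(-2*I*pi/3) + 4*exp(2*I*pi/3)) + (2)] = 18/6 = 3
  <chi_rho, chi_4> = (1/6)[1*(12)*conj(1) + 1*(-2)*conj(exp(-2*I*pi/3)) + 1*(6 + 4*exp(-2*I*pi/3) + 2*exp(2*I*pi/3))*conj(exp(2*I*pi/3)) + 1*(4)*conj(1) + 1*(6 + 2*exp(-2*I*pi/3) + 4*exp(2*I*pi/3))*conj(exp(-2*I*pi/3)) + 1*(-2)*conj(exp(2*I*pi/3))]
      = (1/6)[(12) + (2 + 3*exp(-2*I*pi/3) + exp(I*pi/3)) + (2 + 6*exp(-2*I*pi/3) + 4*exp(2*I*pi/3)) + (4) + (2 + 4*exp(-2*I*pi/3) + 6*exp(2*I*pi/3)) + (2 + exp(-I*pi/3) + 3*exp(2*I*pi/3))] = 12/6 = 2
  <chi_rho, chi_5> = (1/6)[1*(12)*conj(1) + 1*(-2)*conj(exp(-I*pi/3)) + 1*(6 + 4*exp(-2*I*pi/3) + 2*exp(2*I*pi/3))*conj(exp(-2*I*pi/3)) + 1*(4)*conj(-1) + 1*(6 + 2*exp(-2*I*pi/3) + 4*exp(2*I*pi/3))*conj(exp(2*I*pi/3)) + 1*(-2)*conj(exp(I*pi/3))]
      = (1/6)[(12) + (-2 + 2*exp(-I*pi/3)) + (4 + 2*exp(-2*I*pi/3) + 6*exp(2*I*pi/3)) + (-4) + (4 + 6*exp(-2*I*pi/3) + 2*exp(2*I*pi/3)) + (-2 + 2*exp(I*pi/3))] = 6/6 = 1
(Exp terms are combined using exp(i*s)*conj(exp(i*t)) = exp(i*(s-t)), and sums of them are collapsed using the identity that for every m > 1 the m distinct m-th roots of unity sum to 0, e.g. 1 + exp(2*I*pi/3) + exp(-2*I*pi/3) = 0.)
Dimension check: dim(rho) = sum (mult * dim) = 3*1 + 0*1 + 3*1 + 3*1 + 2*1 + 1*1 = 12 = chi_rho(e) = 12.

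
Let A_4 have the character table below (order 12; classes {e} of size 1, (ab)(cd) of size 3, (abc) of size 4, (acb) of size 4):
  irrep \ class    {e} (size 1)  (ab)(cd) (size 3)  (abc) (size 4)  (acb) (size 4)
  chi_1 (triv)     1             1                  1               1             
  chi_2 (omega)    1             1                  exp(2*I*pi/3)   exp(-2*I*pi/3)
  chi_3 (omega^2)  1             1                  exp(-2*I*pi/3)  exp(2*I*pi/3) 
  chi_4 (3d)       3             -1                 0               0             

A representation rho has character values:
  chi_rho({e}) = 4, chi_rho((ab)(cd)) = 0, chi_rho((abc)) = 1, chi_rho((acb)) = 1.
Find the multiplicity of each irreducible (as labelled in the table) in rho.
Multiplicities: chi_1: 1, chi_2: 0, chi_3: 0, chi_4: 1.

Justification: Use <chi_rho, chi> = (1/|G|) sum_C |C| * chi_rho(C) * conj(chi(C)) with |G| = 12 for each irreducible chi in the table:
  <chi_rho, chi_1> = (1/12)[1*(4)*conj(1) + 3*(0)*conj(1) + 4*(1)*conj(1) + 4*(1)*conj(1)]
      = (1/12)[(4) + (0) + (4) + (4)] = 12/12 = 1
  <chi_rho, chi_2> = (1/12)[1*(4)*conj(1) + 3*(0)*conj(1) + 4*(1)*conj(exp(2*I*pi/3)) + 4*(1)*conj(exp(-2*I*pi/3))]
      = (1/12)[(4) + (0) + (4*exp(-2*I*pi/3)) + (4*exp(2*I*pi/3))] = 0/12 = 0
  <chi_rho, chi_3> = (1/12)[1*(4)*conj(1) + 3*(0)*conj(1) + 4*(1)*conj(exp(-2*I*pi/3)) + 4*(1)*conj(exp(2*I*pi/3))]
      = (1/12)[(4) + (0) + (4*exp(2*I*pi/3)) + (4*exp(-2*I*pi/3))] = 0/12 = 0
  <chi_rho, chi_4> = (1/12)[1*(4)*conj(3) + 3*(0)*conj(-1) + 4*(1)*conj(0) + 4*(1)*conj(0)]
      = (1/12)[(12) + (0) + (0) + (0)] = 12/12 = 1
(Exp terms are combined using exp(i*s)*conj(exp(i*t)) = exp(i*(s-t)), and sums of them are collapsed using the identity that for every m > 1 the m distinct m-th roots of unity sum to 0, e.g. 1 + exp(2*I*pi/3) + exp(-2*I*pi/3) = 0.)
Dimension check: dim(rho) = sum (mult * dim) = 1*1 + 0*1 + 0*1 + 1*3 = 4 = chi_rho(e) = 4.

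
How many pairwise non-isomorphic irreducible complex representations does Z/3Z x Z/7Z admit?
21

Reasoning: The number of irreducible complex representations of a finite group equals its number of conjugacy classes. Z/3Z x Z/7Z is abelian of order 21, so every element is its own conjugacy class: 21 classes, so Z/3Z x Z/7Z (order 21) has exactly 21 irreducible complex representations.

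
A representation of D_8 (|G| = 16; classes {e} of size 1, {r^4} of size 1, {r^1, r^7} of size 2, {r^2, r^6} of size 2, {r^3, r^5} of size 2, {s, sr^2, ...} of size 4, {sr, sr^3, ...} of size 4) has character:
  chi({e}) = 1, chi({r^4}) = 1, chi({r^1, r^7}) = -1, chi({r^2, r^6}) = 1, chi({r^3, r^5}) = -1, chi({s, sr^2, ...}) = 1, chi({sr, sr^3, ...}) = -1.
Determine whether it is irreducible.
Irreducible: <chi, chi> = 1.

Working: <chi, chi> = (1/|G|) sum_C |C| * |chi(C)|^2 = (1/16)[1*|1|^2 + 1*|1|^2 + 2*|-1|^2 + 2*|1|^2 + 2*|-1|^2 + 4*|1|^2 + 4*|-1|^2]
  = (1/16)[(1) + (1) + (2) + (2) + (2) + (4) + (4)] = 16/16 = 1.
A character is irreducible iff <chi, chi> = 1, so this representation is irreducible.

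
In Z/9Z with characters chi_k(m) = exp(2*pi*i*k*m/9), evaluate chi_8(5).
chi_8(5) = zeta_9^40 = exp(8*I*pi/9)

Proof sketch: chi_8(5) = zeta_9^(8*5) = zeta_9^40. Since zeta_9^9 = 1, this equals zeta_9^4 = exp(2*pi*i*4/9) = exp(8*I*pi/9).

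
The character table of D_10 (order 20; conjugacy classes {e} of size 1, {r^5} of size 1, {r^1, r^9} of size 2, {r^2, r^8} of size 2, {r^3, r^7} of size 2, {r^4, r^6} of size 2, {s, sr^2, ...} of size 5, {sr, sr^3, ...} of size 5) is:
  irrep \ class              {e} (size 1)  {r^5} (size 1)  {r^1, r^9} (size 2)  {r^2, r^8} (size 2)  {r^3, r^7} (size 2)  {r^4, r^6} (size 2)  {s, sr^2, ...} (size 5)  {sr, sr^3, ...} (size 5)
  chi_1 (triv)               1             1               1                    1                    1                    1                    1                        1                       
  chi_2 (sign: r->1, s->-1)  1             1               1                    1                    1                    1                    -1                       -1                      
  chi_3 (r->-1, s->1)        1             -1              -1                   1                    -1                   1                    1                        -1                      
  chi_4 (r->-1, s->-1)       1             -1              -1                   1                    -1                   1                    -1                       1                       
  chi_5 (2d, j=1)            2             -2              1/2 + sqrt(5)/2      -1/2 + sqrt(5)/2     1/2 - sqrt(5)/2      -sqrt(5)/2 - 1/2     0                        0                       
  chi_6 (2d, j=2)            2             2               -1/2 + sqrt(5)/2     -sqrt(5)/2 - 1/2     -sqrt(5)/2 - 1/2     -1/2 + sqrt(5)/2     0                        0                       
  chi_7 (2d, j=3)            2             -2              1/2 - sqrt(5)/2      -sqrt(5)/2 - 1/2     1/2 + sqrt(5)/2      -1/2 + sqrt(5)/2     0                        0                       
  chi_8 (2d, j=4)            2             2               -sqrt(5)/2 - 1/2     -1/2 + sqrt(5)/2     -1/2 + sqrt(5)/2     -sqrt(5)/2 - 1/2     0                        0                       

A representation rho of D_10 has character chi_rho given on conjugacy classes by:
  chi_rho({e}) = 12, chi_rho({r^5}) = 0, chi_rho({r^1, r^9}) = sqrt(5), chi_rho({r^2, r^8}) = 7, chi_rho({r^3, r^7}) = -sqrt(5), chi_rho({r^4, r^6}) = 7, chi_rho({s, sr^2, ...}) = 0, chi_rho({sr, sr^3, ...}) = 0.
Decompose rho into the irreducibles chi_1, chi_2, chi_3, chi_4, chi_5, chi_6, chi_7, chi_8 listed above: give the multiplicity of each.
Multiplicities: chi_1: 2, chi_2: 2, chi_3: 2, chi_4: 2, chi_5: 1, chi_6: 1, chi_7: 0, chi_8: 0.

Details: Use <chi_rho, chi> = (1/|G|) sum_C |C| * chi_rho(C) * conj(chi(C)) with |G| = 20 for each irreducible chi in the table:
  <chi_rho, chi_1> = (1/20)[1*(12)*conj(1) + 1*(0)*conj(1) + 2*(sqrt(5))*conj(1) + 2*(7)*conj(1) + 2*(-sqrt(5))*conj(1) + 2*(7)*conj(1) + 5*(0)*conj(1) + 5*(0)*conj(1)]
      = (1/20)[(12) + (0) + (2*sqrt(5)) + (14) + (-2*sqrt(5)) + (14) + (0) + (0)] = 40/20 = 2
  <chi_rho, chi_2> = (1/20)[1*(12)*conj(1) + 1*(0)*conj(1) + 2*(sqrt(5))*conj(1) + 2*(7)*conj(1) + 2*(-sqrt(5))*conj(1) + 2*(7)*conj(1) + 5*(0)*conj(-1) + 5*(0)*conj(-1)]
      = (1/20)[(12) + (0) + (2*sqrt(5)) + (14) + (-2*sqrt(5)) + (14) + (0) + (0)] = 40/20 = 2
  <chi_rho, chi_3> = (1/20)[1*(12)*conj(1) + 1*(0)*conj(-1) + 2*(sqrt(5))*conj(-1) + 2*(7)*conj(1) + 2*(-sqrt(5))*conj(-1) + 2*(7)*conj(1) + 5*(0)*conj(1) + 5*(0)*conj(-1)]
      = (1/20)[(12) + (0) + (-2*sqrt(5)) + (14) + (2*sqrt(5)) + (14) + (0) + (0)] = 40/20 = 2
  <chi_rho, chi_4> = (1/20)[1*(12)*conj(1) + 1*(0)*conj(-1) + 2*(sqrt(5))*conj(-1) + 2*(7)*conj(1) + 2*(-sqrt(5))*conj(-1) + 2*(7)*conj(1) + 5*(0)*conj(-1) + 5*(0)*conj(1)]
      = (1/20)[(12) + (0) + (-2*sqrt(5)) + (14) + (2*sqrt(5)) + (14) + (0) + (0)] = 40/20 = 2
  <chi_rho, chi_5> = (1/20)[1*(12)*conj(2) + 1*(0)*conj(-2) + 2*(sqrt(5))*conj(1/2 + sqrt(5)/2) + 2*(7)*conj(-1/2 + sqrt(5)/2) + 2*(-sqrt(5))*conj(1/2 - sqrt(5)/2) + 2*(7)*conj(-sqrt(5)/2 - 1/2) + 5*(0)*conj(0) + 5*(0)*conj(0)]
      = (1/20)[(24) + (0) + (sqrt(5) + 5) + (-7 + 7*sqrt(5)) + (5 - sqrt(5)) + (-7*sqrt(5) - 7) + (0) + (0)] = 20/20 = 1
  <chi_rho, chi_6> = (1/20)[1*(12)*conj(2) + 1*(0)*conj(2) + 2*(sqrt(5))*conj(-1/2 + sqrt(5)/2) + 2*(7)*conj(-sqrt(5)/2 - 1/2) + 2*(-sqrt(5))*conj(-sqrt(5)/2 - 1/2) + 2*(7)*conj(-1/2 + sqrt(5)/2) + 5*(0)*conj(0) + 5*(0)*conj(0)]
      = (1/20)[(24) + (0) + (5 - sqrt(5)) + (-7*sqrt(5) - 7) + (sqrt(5) + 5) + (-7 + 7*sqrt(5)) + (0) + (0)] = 20/20 = 1
  <chi_rho, chi_7> = (1/20)[1*(12)*conj(2) + 1*(0)*conj(-2) + 2*(sqrt(5))*conj(1/2 - sqrt(5)/2) + 2*(7)*conj(-sqrt(5)/2 - 1/2) + 2*(-sqrt(5))*conj(1/2 + sqrt(5)/2) + 2*(7)*conj(-1/2 + sqrt(5)/2) + 5*(0)*conj(0) + 5*(0)*conj(0)]
      = (1/20)[(24) + (0) + (-5 + sqrt(5)) + (-7*sqrt(5) - 7) + (-5 - sqrt(5)) + (-7 + 7*sqrt(5)) + (0) + (0)] = 0/20 = 0
  <chi_rho, chi_8> = (1/20)[1*(12)*conj(2) + 1*(0)*conj(2) + 2*(sqrt(5))*conj(-sqrt(5)/2 - 1/2) + 2*(7)*conj(-1/2 + sqrt(5)/2) + 2*(-sqrt(5))*conj(-1/2 + sqrt(5)/2) + 2*(7)*conj(-sqrt(5)/2 - 1/2) + 5*(0)*conj(0) + 5*(0)*conj(0)]
      = (1/20)[(24) + (0) + (-5 - sqrt(5)) + (-7 + 7*sqrt(5)) + (-5 + sqrt(5)) + (-7*sqrt(5) - 7) + (0) + (0)] = 0/20 = 0
Dimension check: dim(rho) = sum (mult * dim) = 2*1 + 2*1 + 2*1 + 2*1 + 1*2 + 1*2 + 0*2 + 0*2 = 12 = chi_rho(e) = 12.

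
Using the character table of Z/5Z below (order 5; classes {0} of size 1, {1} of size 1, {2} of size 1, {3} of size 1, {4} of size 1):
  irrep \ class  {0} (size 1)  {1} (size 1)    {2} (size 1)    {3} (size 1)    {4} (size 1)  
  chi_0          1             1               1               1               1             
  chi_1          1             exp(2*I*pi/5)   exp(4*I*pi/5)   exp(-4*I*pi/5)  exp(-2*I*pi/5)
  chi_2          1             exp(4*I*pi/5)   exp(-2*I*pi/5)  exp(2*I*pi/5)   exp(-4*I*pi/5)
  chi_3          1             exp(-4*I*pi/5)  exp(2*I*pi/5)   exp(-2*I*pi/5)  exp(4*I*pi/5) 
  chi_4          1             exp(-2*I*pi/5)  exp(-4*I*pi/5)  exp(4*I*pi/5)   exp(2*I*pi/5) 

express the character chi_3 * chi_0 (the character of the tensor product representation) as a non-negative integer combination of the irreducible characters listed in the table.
chi_3 tensor chi_0 = chi_3 (all other irreducibles have multiplicity 0).

Solution. The character of a tensor product is the pointwise product (chi_3 * chi_0)(C) = chi_3(C) * chi_0(C):
  {0}: (1)*(1), {1}: (exp(-4*I*pi/5))*(1), {2}: (exp(2*I*pi/5))*(1), {3}: (exp(-2*I*pi/5))*(1), {4}: (exp(4*I*pi/5))*(1)
so (chi_3 * chi_0) takes values
  {0} -> 1, {1} -> exp(-4*I*pi/5), {2} -> exp(2*I*pi/5), {3} -> exp(-2*I*pi/5), {4} -> exp(4*I*pi/5).
Now take the inner product of this character with each irreducible chi from the table, <chi_3*chi_0, chi> = (1/5) sum_C |C| (chi_3*chi_0)(C) conj(chi(C)):
  <chi_3*chi_0, chi_0> = (1/5)[1*(1)*conj(1) + 1*(exp(-4*I*pi/5))*conj(1) + 1*(exp(2*I*pi/5))*conj(1) + 1*(exp(-2*I*pi/5))*conj(1) + 1*(exp(4*I*pi/5))*conj(1)]
      = (1/5)[(1) + (exp(-4*I*pi/5)) + (exp(2*I*pi/5)) + (exp(-2*I*pi/5)) + (exp(4*I*pi/5))] = 0/5 = 0
  <chi_3*chi_0, chi_1> = (1/5)[1*(1)*conj(1) + 1*(exp(-4*I*pi/5))*conj(exp(2*I*pi/5)) + 1*(exp(2*I*pi/5))*conj(exp(4*I*pi/5)) + 1*(exp(-2*I*pi/5))*conj(exp(-4*I*pi/5)) + 1*(exp(4*I*pi/5))*conj(exp(-2*I*pi/5))]
      = (1/5)[(1) + (exp(4*I*pi/5)) + (exp(-2*I*pi/5)) + (exp(2*I*pi/5)) + (exp(-4*I*pi/5))] = 0/5 = 0
  <chi_3*chi_0, chi_2> = (1/5)[1*(1)*conj(1) + 1*(exp(-4*I*pi/5))*conj(exp(4*I*pi/5)) + 1*(exp(2*I*pi/5))*conj(exp(-2*I*pi/5)) + 1*(exp(-2*I*pi/5))*conj(exp(2*I*pi/5)) + 1*(exp(4*I*pi/5))*conj(exp(-4*I*pi/5))]
      = (1/5)[(1) + (exp(2*I*pi/5)) + (exp(4*I*pi/5)) + (exp(-4*I*pi/5)) + (exp(-2*I*pi/5))] = 0/5 = 0
  <chi_3*chi_0, chi_3> = (1/5)[1*(1)*conj(1) + 1*(exp(-4*I*pi/5))*conj(exp(-4*I*pi/5)) + 1*(exp(2*I*pi/5))*conj(exp(2*I*pi/5)) + 1*(exp(-2*I*pi/5))*conj(exp(-2*I*pi/5)) + 1*(exp(4*I*pi/5))*conj(exp(4*I*pi/5))]
      = (1/5)[(1) + (1) + (1) + (1) + (1)] = 5/5 = 1
  <chi_3*chi_0, chi_4> = (1/5)[1*(1)*conj(1) + 1*(exp(-4*I*pi/5))*conj(exp(-2*I*pi/5)) + 1*(exp(2*I*pi/5))*conj(exp(-4*I*pi/5)) + 1*(exp(-2*I*pi/5))*conj(exp(4*I*pi/5)) + 1*(exp(4*I*pi/5))*conj(exp(2*I*pi/5))]
      = (1/5)[(1) + (exp(-2*I*pi/5)) + (exp(-4*I*pi/5)) + (exp(4*I*pi/5)) + (exp(2*I*pi/5))] = 0/5 = 0
(Exp terms are combined using exp(i*s)*conj(exp(i*t)) = exp(i*(s-t)), and sums of them are collapsed using the identity that for every m > 1 the m distinct m-th roots of unity sum to 0, e.g. 1 + exp(2*I*pi/3) + exp(-2*I*pi/3) = 0.)
Hence the multiplicities are chi_3: 1. Dimension check: dim(chi_3)*dim(chi_0) = 1*1 = 1 and sum (mult * dim) = 1*1 = 1.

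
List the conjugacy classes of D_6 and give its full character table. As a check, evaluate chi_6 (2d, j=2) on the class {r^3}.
Conjugacy classes: {e} of size 1, {r^3} of size 1, {r^1, r^5} of size 2, {r^2, r^4} of size 2, {s, sr^2, ...} of size 3, {sr, sr^3, ...} of size 3.
Character table:
  irrep \ class              {e} (size 1)  {r^3} (size 1)  {r^1, r^5} (size 2)  {r^2, r^4} (size 2)  {s, sr^2, ...} (size 3)  {sr, sr^3, ...} (size 3)
  chi_1 (triv)               1             1               1                    1                    1                        1                       
  chi_2 (sign: r->1, s->-1)  1             1               1                    1                    -1                       -1                      
  chi_3 (r->-1, s->1)        1             -1              -1                   1                    1                        -1                      
  chi_4 (r->-1, s->-1)       1             -1              -1                   1                    -1                       1                       
  chi_5 (2d, j=1)            2             -2              1                    -1                   0                        0                       
  chi_6 (2d, j=2)            2             2               -1                   -1                   0                        0                       

Spot check: chi_6 (2d, j=2) on {r^3} = 2.

Proof sketch: D_6 has order 2*6 = 12 with 6 conjugacy classes, hence 6 irreducibles. Sum of squared dims 1 + 1 + 1 + 1 + 4 + 4 = 12 = |G|. Linear characters come from the abelianisation; the 2-dimensional irreps have character r^k -> 2*cos(2*pi*j*k/6), reflections -> 0.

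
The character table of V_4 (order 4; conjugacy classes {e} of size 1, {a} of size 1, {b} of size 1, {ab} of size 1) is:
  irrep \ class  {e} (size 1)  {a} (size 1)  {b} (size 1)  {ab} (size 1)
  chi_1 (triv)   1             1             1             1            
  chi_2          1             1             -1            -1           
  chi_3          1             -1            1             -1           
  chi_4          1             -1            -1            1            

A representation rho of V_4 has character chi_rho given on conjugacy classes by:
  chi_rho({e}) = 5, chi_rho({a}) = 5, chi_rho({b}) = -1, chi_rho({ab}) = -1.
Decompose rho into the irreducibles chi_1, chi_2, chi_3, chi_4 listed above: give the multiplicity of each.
Multiplicities: chi_1: 2, chi_2: 3, chi_3: 0, chi_4: 0.

Proof sketch: Use <chi_rho, chi> = (1/|G|) sum_C |C| * chi_rho(C) * conj(chi(C)) with |G| = 4 for each irreducible chi in the table:
  <chi_rho, chi_1> = (1/4)[1*(5)*conj(1) + 1*(5)*conj(1) + 1*(-1)*conj(1) + 1*(-1)*conj(1)]
      = (1/4)[(5) + (5) + (-1) + (-1)] = 8/4 = 2
  <chi_rho, chi_2> = (1/4)[1*(5)*conj(1) + 1*(5)*conj(1) + 1*(-1)*conj(-1) + 1*(-1)*conj(-1)]
      = (1/4)[(5) + (5) + (1) + (1)] = 12/4 = 3
  <chi_rho, chi_3> = (1/4)[1*(5)*conj(1) + 1*(5)*conj(-1) + 1*(-1)*conj(1) + 1*(-1)*conj(-1)]
      = (1/4)[(5) + (-5) + (-1) + (1)] = 0/4 = 0
  <chi_rho, chi_4> = (1/4)[1*(5)*conj(1) + 1*(5)*conj(-1) + 1*(-1)*conj(-1) + 1*(-1)*conj(1)]
      = (1/4)[(5) + (-5) + (1) + (-1)] = 0/4 = 0
Dimension check: dim(rho) = sum (mult * dim) = 2*1 + 3*1 + 0*1 + 0*1 = 5 = chi_rho(e) = 5.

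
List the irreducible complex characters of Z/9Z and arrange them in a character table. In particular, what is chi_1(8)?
Character table of Z/9Z (irreps indexed chi_0,...,chi_8 with chi_k(m) = zeta_9^(k*m), zeta_9 = exp(2*pi*i/9)):
  irrep \ class  {0} (size 1)  {1} (size 1)    {2} (size 1)    {3} (size 1)    {4} (size 1)    {5} (size 1)    {6} (size 1)    {7} (size 1)    {8} (size 1)  
  chi_0          1             1               1               1               1               1               1               1               1             
  chi_1          1             exp(2*I*pi/9)   exp(4*I*pi/9)   exp(2*I*pi/3)   exp(8*I*pi/9)   exp(-8*I*pi/9)  exp(-2*I*pi/3)  exp(-4*I*pi/9)  exp(-2*I*pi/9)
  chi_2          1             exp(4*I*pi/9)   exp(8*I*pi/9)   exp(-2*I*pi/3)  exp(-2*I*pi/9)  exp(2*I*pi/9)   exp(2*I*pi/3)   exp(-8*I*pi/9)  exp(-4*I*pi/9)
  chi_3          1             exp(2*I*pi/3)   exp(-2*I*pi/3)  1               exp(2*I*pi/3)   exp(-2*I*pi/3)  1               exp(2*I*pi/3)   exp(-2*I*pi/3)
  chi_4          1             exp(8*I*pi/9)   exp(-2*I*pi/9)  exp(2*I*pi/3)   exp(-4*I*pi/9)  exp(4*I*pi/9)   exp(-2*I*pi/3)  exp(2*I*pi/9)   exp(-8*I*pi/9)
  chi_5          1             exp(-8*I*pi/9)  exp(2*I*pi/9)   exp(-2*I*pi/3)  exp(4*I*pi/9)   exp(-4*I*pi/9)  exp(2*I*pi/3)   exp(-2*I*pi/9)  exp(8*I*pi/9) 
  chi_6          1             exp(-2*I*pi/3)  exp(2*I*pi/3)   1               exp(-2*I*pi/3)  exp(2*I*pi/3)   1               exp(-2*I*pi/3)  exp(2*I*pi/3) 
  chi_7          1             exp(-4*I*pi/9)  exp(-8*I*pi/9)  exp(2*I*pi/3)   exp(2*I*pi/9)   exp(-2*I*pi/9)  exp(-2*I*pi/3)  exp(8*I*pi/9)   exp(4*I*pi/9) 
  chi_8          1             exp(-2*I*pi/9)  exp(-4*I*pi/9)  exp(-2*I*pi/3)  exp(-8*I*pi/9)  exp(8*I*pi/9)   exp(2*I*pi/3)   exp(4*I*pi/9)   exp(2*I*pi/9) 

Spot check: chi_1(8) = zeta_9^(1*8) = zeta_9^8 = exp(-2*I*pi/9).

Working: Z/9Z is abelian, so all 9 irreducible complex representations are 1-dimensional. They are given by chi_k(m) = zeta_9^(k*m) for k = 0,...,8. Row orthogonality: sum_m chi_k(m) conj(chi_l(m)) = 9 * [k = l].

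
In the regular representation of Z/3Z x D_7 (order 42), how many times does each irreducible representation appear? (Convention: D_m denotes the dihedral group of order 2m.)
Each irreducible V_i of dimension d_i appears with multiplicity d_i, i.e. rho_reg = (direct sum over all irreducibles V_i) d_i V_i. The irreducible dimensions for Z/3Z x D_7 are 1, 1, 1, 1, 1, 1, 2, 2, 2, 2, 2, 2, 2, 2, 2: 6 irreducibles of dimension 1, each with multiplicity 1; 9 irreducibles of dimension 2, each with multiplicity 2. Total dimension 6*1*1 + 9*2*2 = 42 = |G|.

Working: General theorem: in the regular representation of a finite group G, each irreducible appears with multiplicity equal to its dimension. Check: dim(rho_reg) = sum d_i^2 = 1 + 1 + 1 + 1 + 1 + 1 + 4 + 4 + 4 + 4 + 4 + 4 + 4 + 4 + 4 = 42 = |G|.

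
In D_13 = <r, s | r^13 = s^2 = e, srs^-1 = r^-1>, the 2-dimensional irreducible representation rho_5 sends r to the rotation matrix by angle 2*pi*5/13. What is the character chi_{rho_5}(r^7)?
chi_{rho_5}(r^7) = 2*cos(2*pi*5*7/13) = -2*cos(5*pi/13)

Reasoning: rho_5(r^7) is rotation by angle 2*pi*5*7/13, whose trace is 2*cos(2*pi*5*7/13) = -2*cos(5*pi/13).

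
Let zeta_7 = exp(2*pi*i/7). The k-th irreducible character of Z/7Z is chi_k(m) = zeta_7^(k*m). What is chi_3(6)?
chi_3(6) = zeta_7^18 = exp(-6*I*pi/7)

Explanation: chi_3(6) = zeta_7^(3*6) = zeta_7^18. Since zeta_7^7 = 1, this equals zeta_7^4 = exp(2*pi*i*4/7) = exp(-6*I*pi/7).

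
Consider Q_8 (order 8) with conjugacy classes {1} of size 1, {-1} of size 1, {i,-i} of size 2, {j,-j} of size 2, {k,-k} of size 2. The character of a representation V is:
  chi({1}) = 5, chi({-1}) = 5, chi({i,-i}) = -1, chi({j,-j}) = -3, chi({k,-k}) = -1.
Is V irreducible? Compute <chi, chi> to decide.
Not irreducible (reducible): <chi, chi> = 9 > 1.

Justification: <chi, chi> = (1/|G|) sum_C |C| * |chi(C)|^2 = (1/8)[1*|5|^2 + 1*|5|^2 + 2*|-1|^2 + 2*|-3|^2 + 2*|-1|^2]
  = (1/8)[(25) + (25) + (2) + (18) + (2)] = 72/8 = 9.
A character is irreducible iff <chi, chi> = 1, so this representation is reducible.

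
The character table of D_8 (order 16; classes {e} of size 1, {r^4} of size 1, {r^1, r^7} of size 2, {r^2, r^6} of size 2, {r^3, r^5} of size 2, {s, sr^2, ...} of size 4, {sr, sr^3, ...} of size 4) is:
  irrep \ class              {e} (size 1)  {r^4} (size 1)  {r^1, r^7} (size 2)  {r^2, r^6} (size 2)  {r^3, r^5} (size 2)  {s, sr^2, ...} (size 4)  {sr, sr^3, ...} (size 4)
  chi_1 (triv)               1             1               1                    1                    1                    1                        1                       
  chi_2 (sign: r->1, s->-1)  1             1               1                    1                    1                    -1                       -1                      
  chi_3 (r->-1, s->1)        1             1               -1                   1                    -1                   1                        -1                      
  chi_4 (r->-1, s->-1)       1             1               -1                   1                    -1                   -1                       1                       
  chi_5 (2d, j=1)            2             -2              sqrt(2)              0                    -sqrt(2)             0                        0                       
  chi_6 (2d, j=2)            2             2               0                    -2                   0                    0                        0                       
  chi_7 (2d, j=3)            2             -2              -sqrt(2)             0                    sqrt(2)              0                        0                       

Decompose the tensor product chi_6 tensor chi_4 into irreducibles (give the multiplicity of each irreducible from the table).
chi_6 tensor chi_4 = chi_6 (all other irreducibles have multiplicity 0).

Reasoning: The character of a tensor product is the pointwise product (chi_6 * chi_4)(C) = chi_6(C) * chi_4(C):
  {e}: (2)*(1), {r^4}: (2)*(1), {r^1, r^7}: (0)*(-1), {r^2, r^6}: (-2)*(1), {r^3, r^5}: (0)*(-1), {s, sr^2, ...}: (0)*(-1), {sr, sr^3, ...}: (0)*(1)
so (chi_6 * chi_4) takes values
  {e} -> 2, {r^4} -> 2, {r^1, r^7} -> 0, {r^2, r^6} -> -2, {r^3, r^5} -> 0, {s, sr^2, ...} -> 0, {sr, sr^3, ...} -> 0.
Now take the inner product of this character with each irreducible chi from the table, <chi_6*chi_4, chi> = (1/16) sum_C |C| (chi_6*chi_4)(C) conj(chi(C)):
  <chi_6*chi_4, chi_1> = (1/16)[1*(2)*conj(1) + 1*(2)*conj(1) + 2*(0)*conj(1) + 2*(-2)*conj(1) + 2*(0)*conj(1) + 4*(0)*conj(1) + 4*(0)*conj(1)]
      = (1/16)[(2) + (2) + (0) + (-4) + (0) + (0) + (0)] = 0/16 = 0
  <chi_6*chi_4, chi_2> = (1/16)[1*(2)*conj(1) + 1*(2)*conj(1) + 2*(0)*conj(1) + 2*(-2)*conj(1) + 2*(0)*conj(1) + 4*(0)*conj(-1) + 4*(0)*conj(-1)]
      = (1/16)[(2) + (2) + (0) + (-4) + (0) + (0) + (0)] = 0/16 = 0
  <chi_6*chi_4, chi_3> = (1/16)[1*(2)*conj(1) + 1*(2)*conj(1) + 2*(0)*conj(-1) + 2*(-2)*conj(1) + 2*(0)*conj(-1) + 4*(0)*conj(1) + 4*(0)*conj(-1)]
      = (1/16)[(2) + (2) + (0) + (-4) + (0) + (0) + (0)] = 0/16 = 0
  <chi_6*chi_4, chi_4> = (1/16)[1*(2)*conj(1) + 1*(2)*conj(1) + 2*(0)*conj(-1) + 2*(-2)*conj(1) + 2*(0)*conj(-1) + 4*(0)*conj(-1) + 4*(0)*conj(1)]
      = (1/16)[(2) + (2) + (0) + (-4) + (0) + (0) + (0)] = 0/16 = 0
  <chi_6*chi_4, chi_5> = (1/16)[1*(2)*conj(2) + 1*(2)*conj(-2) + 2*(0)*conj(sqrt(2)) + 2*(-2)*conj(0) + 2*(0)*conj(-sqrt(2)) + 4*(0)*conj(0) + 4*(0)*conj(0)]
      = (1/16)[(4) + (-4) + (0) + (0) + (0) + (0) + (0)] = 0/16 = 0
  <chi_6*chi_4, chi_6> = (1/16)[1*(2)*conj(2) + 1*(2)*conj(2) + 2*(0)*conj(0) + 2*(-2)*conj(-2) + 2*(0)*conj(0) + 4*(0)*conj(0) + 4*(0)*conj(0)]
      = (1/16)[(4) + (4) + (0) + (8) + (0) + (0) + (0)] = 16/16 = 1
  <chi_6*chi_4, chi_7> = (1/16)[1*(2)*conj(2) + 1*(2)*conj(-2) + 2*(0)*conj(-sqrt(2)) + 2*(-2)*conj(0) + 2*(0)*conj(sqrt(2)) + 4*(0)*conj(0) + 4*(0)*conj(0)]
      = (1/16)[(4) + (-4) + (0) + (0) + (0) + (0) + (0)] = 0/16 = 0
Hence the multiplicities are chi_6: 1. Dimension check: dim(chi_6)*dim(chi_4) = 2*1 = 2 and sum (mult * dim) = 1*2 = 2.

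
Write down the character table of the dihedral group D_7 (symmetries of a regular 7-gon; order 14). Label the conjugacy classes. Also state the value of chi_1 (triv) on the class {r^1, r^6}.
Conjugacy classes: {e} of size 1, {r^1, r^6} of size 2, {r^2, r^5} of size 2, {r^3, r^4} of size 2, {s, sr, ..., sr^6} of size 7.
Character table:
  irrep \ class              {e} (size 1)  {r^1, r^6} (size 2)  {r^2, r^5} (size 2)  {r^3, r^4} (size 2)  {s, sr, ..., sr^6} (size 7)
  chi_1 (triv)               1             1                    1                    1                    1                          
  chi_2 (sign: r->1, s->-1)  1             1                    1                    1                    -1                         
  chi_3 (2d, j=1)            2             2*cos(2*pi/7)        -2*cos(3*pi/7)       -2*cos(pi/7)         0                          
  chi_4 (2d, j=2)            2             -2*cos(3*pi/7)       -2*cos(pi/7)         2*cos(2*pi/7)        0                          
  chi_5 (2d, j=3)            2             -2*cos(pi/7)         2*cos(2*pi/7)        -2*cos(3*pi/7)       0                          

Spot check: chi_1 (triv) on {r^1, r^6} = 1.

Proof sketch: D_7 has order 2*7 = 14 with 5 conjugacy classes, hence 5 irreducibles. Sum of squared dims 1 + 1 + 4 + 4 + 4 = 14 = |G|. Linear characters come from the abelianisation; the 2-dimensional irreps have character r^k -> 2*cos(2*pi*j*k/7), reflections -> 0.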